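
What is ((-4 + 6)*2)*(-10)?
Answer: -40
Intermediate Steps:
((-4 + 6)*2)*(-10) = (2*2)*(-10) = 4*(-10) = -40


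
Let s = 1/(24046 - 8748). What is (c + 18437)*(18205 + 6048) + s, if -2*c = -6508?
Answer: 8047846748255/15298 ≈ 5.2607e+8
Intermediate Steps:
c = 3254 (c = -1/2*(-6508) = 3254)
s = 1/15298 ≈ 6.5368e-5
(c + 18437)*(18205 + 6048) + s = (3254 + 18437)*(18205 + 6048) + 1/15298 = 21691*24253 + 1/15298 = 526071823 + 1/15298 = 8047846748255/15298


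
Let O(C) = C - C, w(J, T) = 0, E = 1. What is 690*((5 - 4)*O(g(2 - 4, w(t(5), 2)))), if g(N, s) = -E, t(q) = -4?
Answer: 0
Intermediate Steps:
g(N, s) = -1 (g(N, s) = -1*1 = -1)
O(C) = 0
690*((5 - 4)*O(g(2 - 4, w(t(5), 2)))) = 690*((5 - 4)*0) = 690*(1*0) = 690*0 = 0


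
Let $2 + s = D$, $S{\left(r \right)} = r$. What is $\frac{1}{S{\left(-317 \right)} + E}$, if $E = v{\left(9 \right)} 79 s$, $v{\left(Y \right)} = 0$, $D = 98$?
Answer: $- \frac{1}{317} \approx -0.0031546$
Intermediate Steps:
$s = 96$ ($s = -2 + 98 = 96$)
$E = 0$ ($E = 0 \cdot 79 \cdot 96 = 0 \cdot 96 = 0$)
$\frac{1}{S{\left(-317 \right)} + E} = \frac{1}{-317 + 0} = \frac{1}{-317} = - \frac{1}{317}$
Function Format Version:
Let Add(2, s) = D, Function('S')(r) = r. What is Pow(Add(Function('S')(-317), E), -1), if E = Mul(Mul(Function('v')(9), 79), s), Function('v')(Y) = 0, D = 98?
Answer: Rational(-1, 317) ≈ -0.0031546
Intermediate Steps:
s = 96 (s = Add(-2, 98) = 96)
E = 0 (E = Mul(Mul(0, 79), 96) = Mul(0, 96) = 0)
Pow(Add(Function('S')(-317), E), -1) = Pow(Add(-317, 0), -1) = Pow(-317, -1) = Rational(-1, 317)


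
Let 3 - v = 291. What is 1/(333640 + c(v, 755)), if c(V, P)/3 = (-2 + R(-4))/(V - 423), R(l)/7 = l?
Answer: 79/26357570 ≈ 2.9972e-6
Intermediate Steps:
v = -288 (v = 3 - 1*291 = 3 - 291 = -288)
R(l) = 7*l
c(V, P) = -90/(-423 + V) (c(V, P) = 3*((-2 + 7*(-4))/(V - 423)) = 3*((-2 - 28)/(-423 + V)) = 3*(-30/(-423 + V)) = -90/(-423 + V))
1/(333640 + c(v, 755)) = 1/(333640 - 90/(-423 - 288)) = 1/(333640 - 90/(-711)) = 1/(333640 - 90*(-1/711)) = 1/(333640 + 10/79) = 1/(26357570/79) = 79/26357570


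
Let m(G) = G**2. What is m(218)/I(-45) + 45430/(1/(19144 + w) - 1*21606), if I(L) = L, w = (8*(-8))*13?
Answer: -18840262587404/17804208195 ≈ -1058.2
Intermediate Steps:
w = -832 (w = -64*13 = -832)
m(218)/I(-45) + 45430/(1/(19144 + w) - 1*21606) = 218**2/(-45) + 45430/(1/(19144 - 832) - 1*21606) = 47524*(-1/45) + 45430/(1/18312 - 21606) = -47524/45 + 45430/(1/18312 - 21606) = -47524/45 + 45430/(-395649071/18312) = -47524/45 + 45430*(-18312/395649071) = -47524/45 - 831914160/395649071 = -18840262587404/17804208195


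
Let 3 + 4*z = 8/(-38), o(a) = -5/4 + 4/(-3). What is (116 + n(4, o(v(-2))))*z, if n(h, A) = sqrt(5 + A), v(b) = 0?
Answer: -1769/19 - 61*sqrt(87)/456 ≈ -94.353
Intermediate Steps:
o(a) = -31/12 (o(a) = -5*1/4 + 4*(-1/3) = -5/4 - 4/3 = -31/12)
z = -61/76 (z = -3/4 + (8/(-38))/4 = -3/4 + (8*(-1/38))/4 = -3/4 + (1/4)*(-4/19) = -3/4 - 1/19 = -61/76 ≈ -0.80263)
(116 + n(4, o(v(-2))))*z = (116 + sqrt(5 - 31/12))*(-61/76) = (116 + sqrt(29/12))*(-61/76) = (116 + sqrt(87)/6)*(-61/76) = -1769/19 - 61*sqrt(87)/456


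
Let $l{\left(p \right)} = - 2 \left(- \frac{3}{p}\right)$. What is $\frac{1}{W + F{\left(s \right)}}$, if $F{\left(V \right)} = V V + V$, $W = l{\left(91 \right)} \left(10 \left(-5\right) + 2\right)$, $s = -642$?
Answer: $\frac{91}{37448214} \approx 2.43 \cdot 10^{-6}$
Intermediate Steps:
$l{\left(p \right)} = \frac{6}{p}$
$W = - \frac{288}{91}$ ($W = \frac{6}{91} \left(10 \left(-5\right) + 2\right) = 6 \cdot \frac{1}{91} \left(-50 + 2\right) = \frac{6}{91} \left(-48\right) = - \frac{288}{91} \approx -3.1648$)
$F{\left(V \right)} = V + V^{2}$ ($F{\left(V \right)} = V^{2} + V = V + V^{2}$)
$\frac{1}{W + F{\left(s \right)}} = \frac{1}{- \frac{288}{91} - 642 \left(1 - 642\right)} = \frac{1}{- \frac{288}{91} - -411522} = \frac{1}{- \frac{288}{91} + 411522} = \frac{1}{\frac{37448214}{91}} = \frac{91}{37448214}$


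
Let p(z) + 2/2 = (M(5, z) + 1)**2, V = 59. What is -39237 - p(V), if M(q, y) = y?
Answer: -42836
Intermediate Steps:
p(z) = -1 + (1 + z)**2 (p(z) = -1 + (z + 1)**2 = -1 + (1 + z)**2)
-39237 - p(V) = -39237 - 59*(2 + 59) = -39237 - 59*61 = -39237 - 1*3599 = -39237 - 3599 = -42836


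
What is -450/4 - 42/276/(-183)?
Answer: -473509/4209 ≈ -112.50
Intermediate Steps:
-450/4 - 42/276/(-183) = -450*¼ - 42*1/276*(-1/183) = -225/2 - 7/46*(-1/183) = -225/2 + 7/8418 = -473509/4209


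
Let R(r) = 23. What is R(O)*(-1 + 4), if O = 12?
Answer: 69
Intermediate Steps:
R(O)*(-1 + 4) = 23*(-1 + 4) = 23*3 = 69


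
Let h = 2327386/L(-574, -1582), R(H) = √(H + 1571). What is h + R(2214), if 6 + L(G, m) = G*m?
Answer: 1163693/454031 + √3785 ≈ 64.085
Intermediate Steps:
R(H) = √(1571 + H)
L(G, m) = -6 + G*m
h = 1163693/454031 (h = 2327386/(-6 - 574*(-1582)) = 2327386/(-6 + 908068) = 2327386/908062 = 2327386*(1/908062) = 1163693/454031 ≈ 2.5630)
h + R(2214) = 1163693/454031 + √(1571 + 2214) = 1163693/454031 + √3785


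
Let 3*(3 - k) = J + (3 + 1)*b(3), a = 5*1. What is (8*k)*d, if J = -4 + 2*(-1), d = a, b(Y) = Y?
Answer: 40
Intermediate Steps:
a = 5
d = 5
J = -6 (J = -4 - 2 = -6)
k = 1 (k = 3 - (-6 + (3 + 1)*3)/3 = 3 - (-6 + 4*3)/3 = 3 - (-6 + 12)/3 = 3 - ⅓*6 = 3 - 2 = 1)
(8*k)*d = (8*1)*5 = 8*5 = 40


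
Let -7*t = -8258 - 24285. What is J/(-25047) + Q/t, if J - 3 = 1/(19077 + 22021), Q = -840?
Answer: -865253747495/4785595086294 ≈ -0.18080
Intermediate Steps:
J = 123295/41098 (J = 3 + 1/(19077 + 22021) = 3 + 1/41098 = 123295/41098 ≈ 3.0000)
t = 4649 (t = -(-8258 - 24285)/7 = -1/7*(-32543) = 4649)
J/(-25047) + Q/t = (123295/41098)/(-25047) - 840/4649 = (123295/41098)*(-1/25047) - 840*1/4649 = -123295/1029381606 - 840/4649 = -865253747495/4785595086294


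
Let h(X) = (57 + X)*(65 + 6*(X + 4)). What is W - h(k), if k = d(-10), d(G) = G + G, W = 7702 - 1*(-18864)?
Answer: 27713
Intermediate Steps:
W = 26566 (W = 7702 + 18864 = 26566)
d(G) = 2*G
k = -20 (k = 2*(-10) = -20)
h(X) = (57 + X)*(89 + 6*X) (h(X) = (57 + X)*(65 + 6*(4 + X)) = (57 + X)*(65 + (24 + 6*X)) = (57 + X)*(89 + 6*X))
W - h(k) = 26566 - (5073 + 6*(-20)² + 431*(-20)) = 26566 - (5073 + 6*400 - 8620) = 26566 - (5073 + 2400 - 8620) = 26566 - 1*(-1147) = 26566 + 1147 = 27713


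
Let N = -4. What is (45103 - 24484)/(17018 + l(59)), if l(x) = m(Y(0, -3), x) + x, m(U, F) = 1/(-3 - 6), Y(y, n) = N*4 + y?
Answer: 185571/153692 ≈ 1.2074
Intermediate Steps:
Y(y, n) = -16 + y (Y(y, n) = -4*4 + y = -16 + y)
m(U, F) = -⅑ (m(U, F) = 1/(-9) = -⅑)
l(x) = -⅑ + x
(45103 - 24484)/(17018 + l(59)) = (45103 - 24484)/(17018 + (-⅑ + 59)) = 20619/(17018 + 530/9) = 20619/(153692/9) = 20619*(9/153692) = 185571/153692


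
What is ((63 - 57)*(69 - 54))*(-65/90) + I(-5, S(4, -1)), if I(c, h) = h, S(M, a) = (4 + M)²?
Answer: -1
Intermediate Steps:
((63 - 57)*(69 - 54))*(-65/90) + I(-5, S(4, -1)) = ((63 - 57)*(69 - 54))*(-65/90) + (4 + 4)² = (6*15)*(-65*1/90) + 8² = 90*(-13/18) + 64 = -65 + 64 = -1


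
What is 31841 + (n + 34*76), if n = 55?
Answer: 34480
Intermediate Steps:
31841 + (n + 34*76) = 31841 + (55 + 34*76) = 31841 + (55 + 2584) = 31841 + 2639 = 34480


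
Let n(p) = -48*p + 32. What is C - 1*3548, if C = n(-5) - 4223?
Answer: -7499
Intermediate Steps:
n(p) = 32 - 48*p
C = -3951 (C = (32 - 48*(-5)) - 4223 = (32 + 240) - 4223 = 272 - 4223 = -3951)
C - 1*3548 = -3951 - 1*3548 = -3951 - 3548 = -7499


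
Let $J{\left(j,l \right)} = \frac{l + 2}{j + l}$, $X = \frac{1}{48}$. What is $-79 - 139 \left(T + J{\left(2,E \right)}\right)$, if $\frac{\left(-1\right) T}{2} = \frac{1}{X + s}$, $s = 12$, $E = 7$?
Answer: $- \frac{112442}{577} \approx -194.87$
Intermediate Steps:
$X = \frac{1}{48} \approx 0.020833$
$T = - \frac{96}{577}$ ($T = - \frac{2}{\frac{1}{48} + 12} = - \frac{2}{\frac{577}{48}} = \left(-2\right) \frac{48}{577} = - \frac{96}{577} \approx -0.16638$)
$J{\left(j,l \right)} = \frac{2 + l}{j + l}$
$-79 - 139 \left(T + J{\left(2,E \right)}\right) = -79 - 139 \left(- \frac{96}{577} + \frac{2 + 7}{2 + 7}\right) = -79 - 139 \left(- \frac{96}{577} + \frac{1}{9} \cdot 9\right) = -79 - 139 \left(- \frac{96}{577} + 1\right) = -79 - \frac{66859}{577} = - \frac{112442}{577}$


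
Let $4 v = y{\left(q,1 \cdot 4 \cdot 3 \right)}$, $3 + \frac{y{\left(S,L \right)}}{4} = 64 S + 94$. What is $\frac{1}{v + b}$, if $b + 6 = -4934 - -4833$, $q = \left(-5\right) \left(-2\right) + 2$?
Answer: $\frac{1}{752} \approx 0.0013298$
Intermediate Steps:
$q = 12$ ($q = 10 + 2 = 12$)
$b = -107$ ($b = -6 - 101 = -107$)
$y{\left(S,L \right)} = 364 + 256 S$ ($y{\left(S,L \right)} = -12 + 4 \left(64 S + 94\right) = -12 + 4 \left(94 + 64 S\right) = -12 + \left(376 + 256 S\right) = 364 + 256 S$)
$v = 859$ ($v = \frac{364 + 256 \cdot 12}{4} = \frac{364 + 3072}{4} = \frac{1}{4} \cdot 3436 = 859$)
$\frac{1}{v + b} = \frac{1}{859 - 107} = \frac{1}{752}$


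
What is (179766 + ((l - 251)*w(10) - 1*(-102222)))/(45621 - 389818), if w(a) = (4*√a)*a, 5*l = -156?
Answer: -40284/49171 + 11288*√10/344197 ≈ -0.71556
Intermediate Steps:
l = -156/5 (l = (⅕)*(-156) = -156/5 ≈ -31.200)
w(a) = 4*a^(3/2)
(179766 + ((l - 251)*w(10) - 1*(-102222)))/(45621 - 389818) = (179766 + ((-156/5 - 251)*(4*10^(3/2)) - 1*(-102222)))/(45621 - 389818) = (179766 + (-5644*10*√10/5 + 102222))/(-344197) = (179766 + (-11288*√10 + 102222))*(-1/344197) = (179766 + (102222 - 11288*√10))*(-1/344197) = (281988 - 11288*√10)*(-1/344197) = -40284/49171 + 11288*√10/344197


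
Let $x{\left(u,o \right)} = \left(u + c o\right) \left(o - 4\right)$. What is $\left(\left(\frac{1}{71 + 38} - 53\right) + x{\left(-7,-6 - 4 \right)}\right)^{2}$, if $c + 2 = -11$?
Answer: $\frac{37432188676}{11881} \approx 3.1506 \cdot 10^{6}$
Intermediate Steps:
$c = -13$ ($c = -2 - 11 = -13$)
$x{\left(u,o \right)} = \left(-4 + o\right) \left(u - 13 o\right)$ ($x{\left(u,o \right)} = \left(u - 13 o\right) \left(o - 4\right) = \left(u - 13 o\right) \left(-4 + o\right) = \left(-4 + o\right) \left(u - 13 o\right)$)
$\left(\left(\frac{1}{71 + 38} - 53\right) + x{\left(-7,-6 - 4 \right)}\right)^{2} = \left(\left(\frac{1}{71 + 38} - 53\right) + \left(- 13 \left(-6 - 4\right)^{2} - -28 + 52 \left(-6 - 4\right) + \left(-6 - 4\right) \left(-7\right)\right)\right)^{2} = \left(\left(\frac{1}{109} - 53\right) + \left(- 13 \left(-10\right)^{2} + 28 + 52 \left(-10\right) - -70\right)\right)^{2} = \left(\left(\frac{1}{109} - 53\right) + \left(\left(-13\right) 100 + 28 - 520 + 70\right)\right)^{2} = \left(- \frac{5776}{109} + \left(-1300 + 28 - 520 + 70\right)\right)^{2} = \left(- \frac{5776}{109} - 1722\right)^{2} = \left(- \frac{193474}{109}\right)^{2} = \frac{37432188676}{11881}$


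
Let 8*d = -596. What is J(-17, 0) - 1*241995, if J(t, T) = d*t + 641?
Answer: -480175/2 ≈ -2.4009e+5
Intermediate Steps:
d = -149/2 (d = (1/8)*(-596) = -149/2 ≈ -74.500)
J(t, T) = 641 - 149*t/2 (J(t, T) = -149*t/2 + 641 = 641 - 149*t/2)
J(-17, 0) - 1*241995 = (641 - 149/2*(-17)) - 1*241995 = (641 + 2533/2) - 241995 = 3815/2 - 241995 = -480175/2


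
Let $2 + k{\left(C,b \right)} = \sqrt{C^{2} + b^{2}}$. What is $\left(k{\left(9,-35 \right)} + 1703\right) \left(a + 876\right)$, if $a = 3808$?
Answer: $7967484 + 4684 \sqrt{1306} \approx 8.1368 \cdot 10^{6}$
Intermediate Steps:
$k{\left(C,b \right)} = -2 + \sqrt{C^{2} + b^{2}}$
$\left(k{\left(9,-35 \right)} + 1703\right) \left(a + 876\right) = \left(\left(-2 + \sqrt{9^{2} + \left(-35\right)^{2}}\right) + 1703\right) \left(3808 + 876\right) = \left(\left(-2 + \sqrt{81 + 1225}\right) + 1703\right) 4684 = \left(\left(-2 + \sqrt{1306}\right) + 1703\right) 4684 = \left(1701 + \sqrt{1306}\right) 4684 = 7967484 + 4684 \sqrt{1306}$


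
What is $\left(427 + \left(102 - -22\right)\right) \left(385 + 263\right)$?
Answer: $357048$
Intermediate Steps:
$\left(427 + \left(102 - -22\right)\right) \left(385 + 263\right) = \left(427 + \left(102 + 22\right)\right) 648 = \left(427 + 124\right) 648 = 551 \cdot 648 = 357048$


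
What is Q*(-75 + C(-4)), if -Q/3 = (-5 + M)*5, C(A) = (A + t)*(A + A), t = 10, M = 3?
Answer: -3690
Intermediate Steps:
C(A) = 2*A*(10 + A) (C(A) = (A + 10)*(A + A) = (10 + A)*(2*A) = 2*A*(10 + A))
Q = 30 (Q = -3*(-5 + 3)*5 = -(-6)*5 = -3*(-10) = 30)
Q*(-75 + C(-4)) = 30*(-75 + 2*(-4)*(10 - 4)) = 30*(-75 + 2*(-4)*6) = 30*(-75 - 48) = 30*(-123) = -3690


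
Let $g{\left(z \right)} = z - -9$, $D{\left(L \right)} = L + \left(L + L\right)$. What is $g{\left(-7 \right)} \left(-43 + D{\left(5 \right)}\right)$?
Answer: $-56$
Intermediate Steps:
$D{\left(L \right)} = 3 L$ ($D{\left(L \right)} = L + 2 L = 3 L$)
$g{\left(z \right)} = 9 + z$ ($g{\left(z \right)} = z + 9 = 9 + z$)
$g{\left(-7 \right)} \left(-43 + D{\left(5 \right)}\right) = \left(9 - 7\right) \left(-43 + 3 \cdot 5\right) = 2 \left(-43 + 15\right) = 2 \left(-28\right) = -56$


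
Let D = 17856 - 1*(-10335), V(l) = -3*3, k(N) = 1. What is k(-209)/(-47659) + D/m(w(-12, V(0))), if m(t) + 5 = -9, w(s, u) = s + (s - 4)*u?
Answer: -1343554883/667226 ≈ -2013.6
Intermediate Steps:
V(l) = -9
w(s, u) = s + u*(-4 + s) (w(s, u) = s + (-4 + s)*u = s + u*(-4 + s))
D = 28191 (D = 17856 + 10335 = 28191)
m(t) = -14 (m(t) = -5 - 9 = -14)
k(-209)/(-47659) + D/m(w(-12, V(0))) = 1/(-47659) + 28191/(-14) = 1*(-1/47659) + 28191*(-1/14) = -1/47659 - 28191/14 = -1343554883/667226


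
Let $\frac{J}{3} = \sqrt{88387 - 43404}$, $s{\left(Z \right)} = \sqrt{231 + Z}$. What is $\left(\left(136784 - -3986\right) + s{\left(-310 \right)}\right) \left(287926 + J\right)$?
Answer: $\left(140770 + i \sqrt{79}\right) \left(287926 + 3 \sqrt{44983}\right) \approx 4.0621 \cdot 10^{10} + 2.5648 \cdot 10^{6} i$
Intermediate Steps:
$J = 3 \sqrt{44983}$ ($J = 3 \sqrt{88387 - 43404} = 3 \sqrt{44983} \approx 636.28$)
$\left(\left(136784 - -3986\right) + s{\left(-310 \right)}\right) \left(287926 + J\right) = \left(\left(136784 - -3986\right) + \sqrt{231 - 310}\right) \left(287926 + 3 \sqrt{44983}\right) = \left(\left(136784 + 3986\right) + \sqrt{-79}\right) \left(287926 + 3 \sqrt{44983}\right) = \left(140770 + i \sqrt{79}\right) \left(287926 + 3 \sqrt{44983}\right)$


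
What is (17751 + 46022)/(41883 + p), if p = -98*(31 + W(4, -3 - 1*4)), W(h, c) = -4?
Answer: 63773/39237 ≈ 1.6253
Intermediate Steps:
p = -2646 (p = -98*(31 - 4) = -98*27 = -2646)
(17751 + 46022)/(41883 + p) = (17751 + 46022)/(41883 - 2646) = 63773/39237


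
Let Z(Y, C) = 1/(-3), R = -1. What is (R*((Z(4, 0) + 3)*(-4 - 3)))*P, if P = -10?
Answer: -560/3 ≈ -186.67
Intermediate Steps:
Z(Y, C) = -⅓
(R*((Z(4, 0) + 3)*(-4 - 3)))*P = -(-⅓ + 3)*(-4 - 3)*(-10) = -8*(-7)/3*(-10) = -1*(-56/3)*(-10) = (56/3)*(-10) = -560/3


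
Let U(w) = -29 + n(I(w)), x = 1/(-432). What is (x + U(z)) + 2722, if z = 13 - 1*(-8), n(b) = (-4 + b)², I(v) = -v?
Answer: 1433375/432 ≈ 3318.0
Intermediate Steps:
z = 21 (z = 13 + 8 = 21)
x = -1/432 ≈ -0.0023148
U(w) = -29 + (-4 - w)²
(x + U(z)) + 2722 = (-1/432 + (-29 + (4 + 21)²)) + 2722 = (-1/432 + (-29 + 25²)) + 2722 = (-1/432 + (-29 + 625)) + 2722 = (-1/432 + 596) + 2722 = 257471/432 + 2722 = 1433375/432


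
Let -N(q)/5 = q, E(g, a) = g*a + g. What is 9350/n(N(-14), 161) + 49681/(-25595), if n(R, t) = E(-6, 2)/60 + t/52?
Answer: 62185326913/18607565 ≈ 3341.9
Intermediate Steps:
E(g, a) = g + a*g (E(g, a) = a*g + g = g + a*g)
N(q) = -5*q
n(R, t) = -3/10 + t/52 (n(R, t) = -6*(1 + 2)/60 + t/52 = -6*3*(1/60) + t*(1/52) = -18*1/60 + t/52 = -3/10 + t/52)
9350/n(N(-14), 161) + 49681/(-25595) = 9350/(-3/10 + (1/52)*161) + 49681/(-25595) = 9350/(-3/10 + 161/52) + 49681*(-1/25595) = 9350/(727/260) - 49681/25595 = 9350*(260/727) - 49681/25595 = 2431000/727 - 49681/25595 = 62185326913/18607565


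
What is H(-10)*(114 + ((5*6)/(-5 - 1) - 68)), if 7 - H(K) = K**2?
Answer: -3813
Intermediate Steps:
H(K) = 7 - K**2
H(-10)*(114 + ((5*6)/(-5 - 1) - 68)) = (7 - 1*(-10)**2)*(114 + ((5*6)/(-5 - 1) - 68)) = (7 - 1*100)*(114 + (30/(-6) - 68)) = (7 - 100)*(114 + (-1/6*30 - 68)) = -93*(114 + (-5 - 68)) = -93*(114 - 73) = -93*41 = -3813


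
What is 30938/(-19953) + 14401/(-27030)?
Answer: -374532431/179776530 ≈ -2.0833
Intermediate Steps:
30938/(-19953) + 14401/(-27030) = 30938*(-1/19953) + 14401*(-1/27030) = -30938/19953 - 14401/27030 = -374532431/179776530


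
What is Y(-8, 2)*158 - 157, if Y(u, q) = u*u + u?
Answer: 8691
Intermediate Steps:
Y(u, q) = u + u**2 (Y(u, q) = u**2 + u = u + u**2)
Y(-8, 2)*158 - 157 = -8*(1 - 8)*158 - 157 = -8*(-7)*158 - 157 = 56*158 - 157 = 8848 - 157 = 8691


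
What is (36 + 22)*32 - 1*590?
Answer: 1266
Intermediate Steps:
(36 + 22)*32 - 1*590 = 58*32 - 590 = 1856 - 590 = 1266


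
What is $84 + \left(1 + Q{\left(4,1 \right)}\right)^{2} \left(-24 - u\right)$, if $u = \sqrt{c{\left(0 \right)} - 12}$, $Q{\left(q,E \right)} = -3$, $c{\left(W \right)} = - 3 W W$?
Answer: $-12 - 8 i \sqrt{3} \approx -12.0 - 13.856 i$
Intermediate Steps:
$c{\left(W \right)} = - 3 W^{2}$
$u = 2 i \sqrt{3}$ ($u = \sqrt{- 3 \cdot 0^{2} - 12} = \sqrt{\left(-3\right) 0 - 12} = \sqrt{0 - 12} = \sqrt{-12} = 2 i \sqrt{3} \approx 3.4641 i$)
$84 + \left(1 + Q{\left(4,1 \right)}\right)^{2} \left(-24 - u\right) = 84 + \left(1 - 3\right)^{2} \left(-24 - 2 i \sqrt{3}\right) = 84 + \left(-2\right)^{2} \left(-24 - 2 i \sqrt{3}\right) = 84 + 4 \left(-24 - 2 i \sqrt{3}\right) = 84 - \left(96 + 8 i \sqrt{3}\right) = -12 - 8 i \sqrt{3}$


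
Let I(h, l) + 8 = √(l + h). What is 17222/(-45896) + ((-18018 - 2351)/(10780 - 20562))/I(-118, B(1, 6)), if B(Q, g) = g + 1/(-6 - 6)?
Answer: -111428490289/237160305484 - 20369*I*√4035/10334683 ≈ -0.46984 - 0.1252*I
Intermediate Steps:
B(Q, g) = -1/12 + g (B(Q, g) = g + 1/(-12) = g - 1/12 = -1/12 + g)
I(h, l) = -8 + √(h + l) (I(h, l) = -8 + √(l + h) = -8 + √(h + l))
17222/(-45896) + ((-18018 - 2351)/(10780 - 20562))/I(-118, B(1, 6)) = 17222/(-45896) + ((-18018 - 2351)/(10780 - 20562))/(-8 + √(-118 + (-1/12 + 6))) = 17222*(-1/45896) + (-20369/(-9782))/(-8 + √(-118 + 71/12)) = -8611/22948 + (-20369*(-1/9782))/(-8 + √(-1345/12)) = -8611/22948 + 20369/(9782*(-8 + I*√4035/6))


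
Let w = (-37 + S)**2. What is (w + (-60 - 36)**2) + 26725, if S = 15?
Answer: 36425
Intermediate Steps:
w = 484 (w = (-37 + 15)**2 = (-22)**2 = 484)
(w + (-60 - 36)**2) + 26725 = (484 + (-60 - 36)**2) + 26725 = (484 + (-96)**2) + 26725 = (484 + 9216) + 26725 = 9700 + 26725 = 36425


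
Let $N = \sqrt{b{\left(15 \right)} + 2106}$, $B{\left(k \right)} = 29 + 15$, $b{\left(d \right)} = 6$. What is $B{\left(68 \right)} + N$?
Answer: $44 + 8 \sqrt{33} \approx 89.957$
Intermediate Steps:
$B{\left(k \right)} = 44$
$N = 8 \sqrt{33}$ ($N = \sqrt{6 + 2106} = \sqrt{2112} = 8 \sqrt{33} \approx 45.956$)
$B{\left(68 \right)} + N = 44 + 8 \sqrt{33}$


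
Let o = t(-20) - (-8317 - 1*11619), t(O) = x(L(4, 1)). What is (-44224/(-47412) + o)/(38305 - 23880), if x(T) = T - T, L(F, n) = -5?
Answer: 236312464/170979525 ≈ 1.3821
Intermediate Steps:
x(T) = 0
t(O) = 0
o = 19936 (o = 0 - (-8317 - 1*11619) = 0 - (-8317 - 11619) = 0 - 1*(-19936) = 0 + 19936 = 19936)
(-44224/(-47412) + o)/(38305 - 23880) = (-44224/(-47412) + 19936)/(38305 - 23880) = (-44224*(-1/47412) + 19936)/14425 = (11056/11853 + 19936)*(1/14425) = (236312464/11853)*(1/14425) = 236312464/170979525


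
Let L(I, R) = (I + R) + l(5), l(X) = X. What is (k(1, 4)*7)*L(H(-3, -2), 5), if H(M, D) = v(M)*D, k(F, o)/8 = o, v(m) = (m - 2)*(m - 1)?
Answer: -6720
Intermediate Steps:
v(m) = (-1 + m)*(-2 + m) (v(m) = (-2 + m)*(-1 + m) = (-1 + m)*(-2 + m))
k(F, o) = 8*o
H(M, D) = D*(2 + M**2 - 3*M) (H(M, D) = (2 + M**2 - 3*M)*D = D*(2 + M**2 - 3*M))
L(I, R) = 5 + I + R (L(I, R) = (I + R) + 5 = 5 + I + R)
(k(1, 4)*7)*L(H(-3, -2), 5) = ((8*4)*7)*(5 - 2*(2 + (-3)**2 - 3*(-3)) + 5) = (32*7)*(5 - 2*(2 + 9 + 9) + 5) = 224*(5 - 2*20 + 5) = 224*(5 - 40 + 5) = 224*(-30) = -6720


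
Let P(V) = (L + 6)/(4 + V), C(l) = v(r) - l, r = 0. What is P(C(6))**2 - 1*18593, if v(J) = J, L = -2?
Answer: -18589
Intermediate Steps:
C(l) = -l (C(l) = 0 - l = -l)
P(V) = 4/(4 + V) (P(V) = (-2 + 6)/(4 + V) = 4/(4 + V))
P(C(6))**2 - 1*18593 = (4/(4 - 1*6))**2 - 1*18593 = (4/(4 - 6))**2 - 18593 = (4/(-2))**2 - 18593 = (4*(-1/2))**2 - 18593 = (-2)**2 - 18593 = 4 - 18593 = -18589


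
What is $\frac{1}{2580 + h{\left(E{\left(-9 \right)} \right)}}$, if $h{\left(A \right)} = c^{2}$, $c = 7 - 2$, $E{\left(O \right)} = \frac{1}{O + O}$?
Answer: $\frac{1}{2605} \approx 0.00038388$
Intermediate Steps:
$E{\left(O \right)} = \frac{1}{2 O}$
$c = 5$
$h{\left(A \right)} = 25$ ($h{\left(A \right)} = 5^{2} = 25$)
$\frac{1}{2580 + h{\left(E{\left(-9 \right)} \right)}} = \frac{1}{2580 + 25} = \frac{1}{2605}$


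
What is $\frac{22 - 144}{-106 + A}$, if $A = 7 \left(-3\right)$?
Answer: $\frac{122}{127} \approx 0.96063$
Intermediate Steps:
$A = -21$
$\frac{22 - 144}{-106 + A} = \frac{22 - 144}{-106 - 21} = - \frac{122}{-127} = \left(-122\right) \left(- \frac{1}{127}\right) = \frac{122}{127}$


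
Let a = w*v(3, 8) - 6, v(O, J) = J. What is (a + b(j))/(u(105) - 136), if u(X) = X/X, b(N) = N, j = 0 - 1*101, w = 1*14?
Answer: -1/27 ≈ -0.037037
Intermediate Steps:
w = 14
j = -101 (j = 0 - 101 = -101)
u(X) = 1
a = 106 (a = 14*8 - 6 = 112 - 6 = 106)
(a + b(j))/(u(105) - 136) = (106 - 101)/(1 - 136) = 5/(-135) = 5*(-1/135) = -1/27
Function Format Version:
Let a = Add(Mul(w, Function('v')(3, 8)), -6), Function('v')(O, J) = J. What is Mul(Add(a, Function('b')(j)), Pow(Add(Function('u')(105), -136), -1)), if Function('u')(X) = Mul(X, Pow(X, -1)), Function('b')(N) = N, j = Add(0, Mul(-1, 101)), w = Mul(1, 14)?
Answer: Rational(-1, 27) ≈ -0.037037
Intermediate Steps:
w = 14
j = -101 (j = Add(0, -101) = -101)
Function('u')(X) = 1
a = 106 (a = Add(Mul(14, 8), -6) = Add(112, -6) = 106)
Mul(Add(a, Function('b')(j)), Pow(Add(Function('u')(105), -136), -1)) = Mul(Add(106, -101), Pow(Add(1, -136), -1)) = Mul(5, Pow(-135, -1)) = Mul(5, Rational(-1, 135)) = Rational(-1, 27)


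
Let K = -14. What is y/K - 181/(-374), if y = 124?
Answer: -21921/2618 ≈ -8.3732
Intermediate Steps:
y/K - 181/(-374) = 124/(-14) - 181/(-374) = 124*(-1/14) - 181*(-1/374) = -62/7 + 181/374 = -21921/2618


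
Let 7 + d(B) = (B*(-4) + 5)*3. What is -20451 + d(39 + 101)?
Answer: -22123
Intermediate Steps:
d(B) = 8 - 12*B (d(B) = -7 + (B*(-4) + 5)*3 = -7 + (-4*B + 5)*3 = -7 + (5 - 4*B)*3 = -7 + (15 - 12*B) = 8 - 12*B)
-20451 + d(39 + 101) = -20451 + (8 - 12*(39 + 101)) = -20451 + (8 - 12*140) = -20451 + (8 - 1680) = -20451 - 1672 = -22123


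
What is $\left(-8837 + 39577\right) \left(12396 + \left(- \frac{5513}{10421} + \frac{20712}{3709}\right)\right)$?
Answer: $\frac{14734273735132460}{38651489} \approx 3.8121 \cdot 10^{8}$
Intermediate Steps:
$\left(-8837 + 39577\right) \left(12396 + \left(- \frac{5513}{10421} + \frac{20712}{3709}\right)\right) = 30740 \left(12396 + \left(\left(-5513\right) \frac{1}{10421} + 20712 \cdot \frac{1}{3709}\right)\right) = 30740 \left(12396 + \left(- \frac{5513}{10421} + \frac{20712}{3709}\right)\right) = 30740 \left(12396 + \frac{195392035}{38651489}\right) = 30740 \cdot \frac{479319249679}{38651489} = \frac{14734273735132460}{38651489}$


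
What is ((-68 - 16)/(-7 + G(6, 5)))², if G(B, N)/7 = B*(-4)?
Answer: 144/625 ≈ 0.23040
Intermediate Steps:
G(B, N) = -28*B (G(B, N) = 7*(B*(-4)) = 7*(-4*B) = -28*B)
((-68 - 16)/(-7 + G(6, 5)))² = ((-68 - 16)/(-7 - 28*6))² = (-84/(-7 - 168))² = (-84/(-175))² = (-84*(-1/175))² = (12/25)² = 144/625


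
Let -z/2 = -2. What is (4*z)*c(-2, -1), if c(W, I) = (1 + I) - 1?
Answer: -16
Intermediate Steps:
c(W, I) = I
z = 4 (z = -2*(-2) = 4)
(4*z)*c(-2, -1) = (4*4)*(-1) = 16*(-1) = -16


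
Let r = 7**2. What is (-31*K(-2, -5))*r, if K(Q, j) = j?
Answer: 7595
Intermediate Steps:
r = 49
(-31*K(-2, -5))*r = -31*(-5)*49 = 155*49 = 7595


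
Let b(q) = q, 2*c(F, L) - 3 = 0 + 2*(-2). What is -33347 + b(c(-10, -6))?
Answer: -66695/2 ≈ -33348.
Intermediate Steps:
c(F, L) = -½ (c(F, L) = 3/2 + (0 + 2*(-2))/2 = 3/2 + (0 - 4)/2 = 3/2 + (½)*(-4) = 3/2 - 2 = -½)
-33347 + b(c(-10, -6)) = -33347 - ½ = -66695/2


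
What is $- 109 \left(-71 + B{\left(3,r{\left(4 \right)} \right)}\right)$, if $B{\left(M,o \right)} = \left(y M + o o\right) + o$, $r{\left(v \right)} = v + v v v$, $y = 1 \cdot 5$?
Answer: $-505324$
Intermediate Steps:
$y = 5$
$r{\left(v \right)} = v + v^{3}$ ($r{\left(v \right)} = v + v^{2} v = v + v^{3}$)
$B{\left(M,o \right)} = o + o^{2} + 5 M$ ($B{\left(M,o \right)} = \left(5 M + o o\right) + o = \left(5 M + o^{2}\right) + o = \left(o^{2} + 5 M\right) + o = o + o^{2} + 5 M$)
$- 109 \left(-71 + B{\left(3,r{\left(4 \right)} \right)}\right) = - 109 \left(-71 + \left(\left(4 + 4^{3}\right) + \left(4 + 4^{3}\right)^{2} + 5 \cdot 3\right)\right) = - 109 \left(-71 + \left(\left(4 + 64\right) + \left(4 + 64\right)^{2} + 15\right)\right) = - 109 \left(-71 + \left(68 + 68^{2} + 15\right)\right) = - 109 \left(-71 + \left(68 + 4624 + 15\right)\right) = - 109 \left(-71 + 4707\right) = \left(-109\right) 4636 = -505324$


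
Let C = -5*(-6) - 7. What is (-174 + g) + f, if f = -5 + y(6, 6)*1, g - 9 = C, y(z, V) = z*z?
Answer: -111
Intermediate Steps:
y(z, V) = z**2
C = 23 (C = 30 - 7 = 23)
g = 32 (g = 9 + 23 = 32)
f = 31 (f = -5 + 6**2*1 = -5 + 36*1 = -5 + 36 = 31)
(-174 + g) + f = (-174 + 32) + 31 = -142 + 31 = -111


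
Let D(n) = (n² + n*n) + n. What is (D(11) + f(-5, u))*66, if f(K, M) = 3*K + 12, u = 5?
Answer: 16500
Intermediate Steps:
D(n) = n + 2*n² (D(n) = (n² + n²) + n = 2*n² + n = n + 2*n²)
f(K, M) = 12 + 3*K
(D(11) + f(-5, u))*66 = (11*(1 + 2*11) + (12 + 3*(-5)))*66 = (11*(1 + 22) + (12 - 15))*66 = (11*23 - 3)*66 = (253 - 3)*66 = 250*66 = 16500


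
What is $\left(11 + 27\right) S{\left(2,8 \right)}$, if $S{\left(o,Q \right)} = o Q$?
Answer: $608$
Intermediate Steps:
$S{\left(o,Q \right)} = Q o$
$\left(11 + 27\right) S{\left(2,8 \right)} = \left(11 + 27\right) 8 \cdot 2 = 38 \cdot 16 = 608$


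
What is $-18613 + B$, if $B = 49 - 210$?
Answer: $-18774$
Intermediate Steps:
$B = -161$ ($B = 49 - 210 = -161$)
$-18613 + B = -18613 - 161 = -18774$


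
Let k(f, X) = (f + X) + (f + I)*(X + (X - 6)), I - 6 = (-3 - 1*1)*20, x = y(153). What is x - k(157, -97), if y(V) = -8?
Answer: 16532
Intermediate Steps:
x = -8
I = -74 (I = 6 + (-3 - 1*1)*20 = 6 + (-3 - 1)*20 = 6 - 4*20 = 6 - 80 = -74)
k(f, X) = X + f + (-74 + f)*(-6 + 2*X) (k(f, X) = (f + X) + (f - 74)*(X + (X - 6)) = (X + f) + (-74 + f)*(X + (-6 + X)) = (X + f) + (-74 + f)*(-6 + 2*X) = X + f + (-74 + f)*(-6 + 2*X))
x - k(157, -97) = -8 - (444 - 147*(-97) - 5*157 + 2*(-97)*157) = -8 - (444 + 14259 - 785 - 30458) = -8 - 1*(-16540) = -8 + 16540 = 16532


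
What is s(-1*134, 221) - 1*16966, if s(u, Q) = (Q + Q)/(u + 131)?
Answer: -51340/3 ≈ -17113.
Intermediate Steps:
s(u, Q) = 2*Q/(131 + u) (s(u, Q) = (2*Q)/(131 + u) = 2*Q/(131 + u))
s(-1*134, 221) - 1*16966 = 2*221/(131 - 1*134) - 1*16966 = 2*221/(131 - 134) - 16966 = 2*221/(-3) - 16966 = 2*221*(-1/3) - 16966 = -442/3 - 16966 = -51340/3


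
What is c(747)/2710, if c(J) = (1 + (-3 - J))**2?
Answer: 561001/2710 ≈ 207.01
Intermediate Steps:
c(J) = (-2 - J)**2
c(747)/2710 = (2 + 747)**2/2710 = 749**2*(1/2710) = 561001*(1/2710) = 561001/2710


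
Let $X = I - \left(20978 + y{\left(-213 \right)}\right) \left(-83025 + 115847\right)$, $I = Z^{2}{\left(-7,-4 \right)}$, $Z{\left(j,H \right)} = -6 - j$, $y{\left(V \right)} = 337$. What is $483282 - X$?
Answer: $700084211$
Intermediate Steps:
$I = 1$ ($I = \left(-6 - -7\right)^{2} = \left(-6 + 7\right)^{2} = 1^{2} = 1$)
$X = -699600929$ ($X = 1 - \left(20978 + 337\right) \left(-83025 + 115847\right) = 1 - 21315 \cdot 32822 = 1 - 699600930 = -699600929$)
$483282 - X = 483282 - -699600929 = 483282 + 699600929 = 700084211$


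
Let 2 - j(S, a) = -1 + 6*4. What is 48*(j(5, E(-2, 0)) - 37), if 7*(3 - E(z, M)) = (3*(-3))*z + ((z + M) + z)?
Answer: -2784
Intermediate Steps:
E(z, M) = 3 + z - M/7 (E(z, M) = 3 - ((3*(-3))*z + ((z + M) + z))/7 = 3 - (-9*z + ((M + z) + z))/7 = 3 - (-9*z + (M + 2*z))/7 = 3 - (M - 7*z)/7 = 3 + (z - M/7) = 3 + z - M/7)
j(S, a) = -21 (j(S, a) = 2 - (-1 + 6*4) = 2 - (-1 + 24) = 2 - 1*23 = 2 - 23 = -21)
48*(j(5, E(-2, 0)) - 37) = 48*(-21 - 37) = 48*(-58) = -2784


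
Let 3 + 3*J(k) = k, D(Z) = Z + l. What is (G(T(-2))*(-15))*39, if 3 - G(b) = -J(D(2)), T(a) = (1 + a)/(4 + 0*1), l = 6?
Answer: -2730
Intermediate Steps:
T(a) = ¼ + a/4 (T(a) = (1 + a)/(4 + 0) = (1 + a)/4 = (1 + a)*(¼) = ¼ + a/4)
D(Z) = 6 + Z (D(Z) = Z + 6 = 6 + Z)
J(k) = -1 + k/3
G(b) = 14/3 (G(b) = 3 - (-1)*(-1 + (6 + 2)/3) = 3 - (-1)*(-1 + (⅓)*8) = 3 - (-1)*(-1 + 8/3) = 3 - (-1)*5/3 = 3 - 1*(-5/3) = 3 + 5/3 = 14/3)
(G(T(-2))*(-15))*39 = ((14/3)*(-15))*39 = -70*39 = -2730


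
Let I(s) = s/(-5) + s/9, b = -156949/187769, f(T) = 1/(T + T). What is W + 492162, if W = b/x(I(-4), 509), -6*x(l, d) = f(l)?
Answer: 1386201543406/2816535 ≈ 4.9217e+5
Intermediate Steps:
f(T) = 1/(2*T)
b = -156949/187769 (b = -156949*1/187769 = -156949/187769 ≈ -0.83586)
I(s) = -4*s/45 (I(s) = s*(-⅕) + s*(⅑) = -s/5 + s/9 = -4*s/45)
x(l, d) = -1/(12*l)
W = 10044736/2816535 (W = -156949/(187769*((-1/(12*((-4/45*(-4))))))) = -156949/(187769*((-1/(12*16/45)))) = -156949/(187769*((-1/12*45/16))) = -156949/(187769*(-15/64)) = -156949/187769*(-64/15) = 10044736/2816535 ≈ 3.5663)
W + 492162 = 10044736/2816535 + 492162 = 1386201543406/2816535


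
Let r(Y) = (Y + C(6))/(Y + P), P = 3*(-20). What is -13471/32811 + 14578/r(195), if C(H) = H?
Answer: 21523441553/2198337 ≈ 9790.8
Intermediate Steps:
P = -60
r(Y) = (6 + Y)/(-60 + Y) (r(Y) = (Y + 6)/(Y - 60) = (6 + Y)/(-60 + Y))
-13471/32811 + 14578/r(195) = -13471/32811 + 14578/(((6 + 195)/(-60 + 195))) = -13471*1/32811 + 14578/((201/135)) = -13471/32811 + 14578/(((1/135)*201)) = -13471/32811 + 14578/(67/45) = -13471/32811 + 14578*(45/67) = -13471/32811 + 656010/67 = 21523441553/2198337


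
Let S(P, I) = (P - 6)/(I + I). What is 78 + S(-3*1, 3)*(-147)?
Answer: 597/2 ≈ 298.50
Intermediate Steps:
S(P, I) = (-6 + P)/(2*I) (S(P, I) = (-6 + P)/((2*I)) = (-6 + P)*(1/(2*I)) = (-6 + P)/(2*I))
78 + S(-3*1, 3)*(-147) = 78 + ((½)*(-6 - 3*1)/3)*(-147) = 78 + ((½)*(⅓)*(-6 - 3))*(-147) = 78 + ((½)*(⅓)*(-9))*(-147) = 78 - 3/2*(-147) = 78 + 441/2 = 597/2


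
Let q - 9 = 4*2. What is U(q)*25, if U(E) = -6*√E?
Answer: -150*√17 ≈ -618.47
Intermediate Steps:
q = 17 (q = 9 + 4*2 = 9 + 8 = 17)
U(q)*25 = -6*√17*25 = -150*√17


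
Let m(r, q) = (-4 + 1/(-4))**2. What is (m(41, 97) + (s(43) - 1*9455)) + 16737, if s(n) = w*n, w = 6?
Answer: 120929/16 ≈ 7558.1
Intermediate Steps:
s(n) = 6*n
m(r, q) = 289/16 (m(r, q) = (-4 - 1/4)**2 = (-17/4)**2 = 289/16)
(m(41, 97) + (s(43) - 1*9455)) + 16737 = (289/16 + (6*43 - 1*9455)) + 16737 = (289/16 + (258 - 9455)) + 16737 = (289/16 - 9197) + 16737 = -146863/16 + 16737 = 120929/16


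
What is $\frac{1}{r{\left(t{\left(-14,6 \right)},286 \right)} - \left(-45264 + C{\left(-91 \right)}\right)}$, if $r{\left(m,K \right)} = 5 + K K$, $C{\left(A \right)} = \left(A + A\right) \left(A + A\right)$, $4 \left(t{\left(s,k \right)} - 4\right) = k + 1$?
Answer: $\frac{1}{93941} \approx 1.0645 \cdot 10^{-5}$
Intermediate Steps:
$t{\left(s,k \right)} = \frac{17}{4} + \frac{k}{4}$ ($t{\left(s,k \right)} = 4 + \frac{k + 1}{4} = 4 + \frac{1 + k}{4} = 4 + \left(\frac{1}{4} + \frac{k}{4}\right) = \frac{17}{4} + \frac{k}{4}$)
$C{\left(A \right)} = 4 A^{2}$ ($C{\left(A \right)} = 2 A 2 A = 4 A^{2}$)
$r{\left(m,K \right)} = 5 + K^{2}$
$\frac{1}{r{\left(t{\left(-14,6 \right)},286 \right)} - \left(-45264 + C{\left(-91 \right)}\right)} = \frac{1}{\left(5 + 286^{2}\right) + \left(45264 - 4 \left(-91\right)^{2}\right)} = \frac{1}{\left(5 + 81796\right) + \left(45264 - 4 \cdot 8281\right)} = \frac{1}{81801 + \left(45264 - 33124\right)} = \frac{1}{81801 + 12140} = \frac{1}{93941}$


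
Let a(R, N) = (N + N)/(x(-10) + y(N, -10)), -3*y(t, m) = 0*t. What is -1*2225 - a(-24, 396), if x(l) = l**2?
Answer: -55823/25 ≈ -2232.9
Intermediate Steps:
y(t, m) = 0 (y(t, m) = -0*t = -1/3*0 = 0)
a(R, N) = N/50 (a(R, N) = (N + N)/((-10)**2 + 0) = (2*N)/(100 + 0) = (2*N)/100 = (2*N)*(1/100) = N/50)
-1*2225 - a(-24, 396) = -1*2225 - 396/50 = -2225 - 1*198/25 = -2225 - 198/25 = -55823/25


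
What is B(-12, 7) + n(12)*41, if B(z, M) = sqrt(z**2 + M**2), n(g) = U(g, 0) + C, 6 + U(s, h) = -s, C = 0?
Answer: -738 + sqrt(193) ≈ -724.11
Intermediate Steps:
U(s, h) = -6 - s
n(g) = -6 - g (n(g) = (-6 - g) + 0 = -6 - g)
B(z, M) = sqrt(M**2 + z**2)
B(-12, 7) + n(12)*41 = sqrt(7**2 + (-12)**2) + (-6 - 1*12)*41 = sqrt(49 + 144) + (-6 - 12)*41 = sqrt(193) - 18*41 = sqrt(193) - 738 = -738 + sqrt(193)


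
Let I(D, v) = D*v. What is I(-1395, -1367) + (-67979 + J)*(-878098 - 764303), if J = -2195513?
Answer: 3717563431257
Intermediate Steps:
I(-1395, -1367) + (-67979 + J)*(-878098 - 764303) = -1395*(-1367) + (-67979 - 2195513)*(-878098 - 764303) = 1906965 - 2263492*(-1642401) = 1906965 + 3717561524292 = 3717563431257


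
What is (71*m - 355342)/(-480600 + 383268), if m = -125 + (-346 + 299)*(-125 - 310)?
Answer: -543689/48666 ≈ -11.172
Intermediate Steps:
m = 20320 (m = -125 - 47*(-435) = -125 + 20445 = 20320)
(71*m - 355342)/(-480600 + 383268) = (71*20320 - 355342)/(-480600 + 383268) = (1442720 - 355342)/(-97332) = 1087378*(-1/97332) = -543689/48666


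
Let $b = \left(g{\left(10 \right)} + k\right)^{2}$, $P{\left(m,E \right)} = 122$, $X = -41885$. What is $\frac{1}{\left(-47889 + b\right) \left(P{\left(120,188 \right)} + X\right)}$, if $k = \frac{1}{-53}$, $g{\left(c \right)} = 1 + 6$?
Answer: $\frac{2809}{5612249799663} \approx 5.0051 \cdot 10^{-10}$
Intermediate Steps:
$g{\left(c \right)} = 7$
$k = - \frac{1}{53} \approx -0.018868$
$b = \frac{136900}{2809}$ ($b = \left(7 - \frac{1}{53}\right)^{2} = \left(\frac{370}{53}\right)^{2} = \frac{136900}{2809} \approx 48.736$)
$\frac{1}{\left(-47889 + b\right) \left(P{\left(120,188 \right)} + X\right)} = \frac{1}{\left(-47889 + \frac{136900}{2809}\right) \left(122 - 41885\right)} = \frac{1}{\left(- \frac{134383301}{2809}\right) \left(-41763\right)} = \frac{1}{\frac{5612249799663}{2809}} = \frac{2809}{5612249799663}$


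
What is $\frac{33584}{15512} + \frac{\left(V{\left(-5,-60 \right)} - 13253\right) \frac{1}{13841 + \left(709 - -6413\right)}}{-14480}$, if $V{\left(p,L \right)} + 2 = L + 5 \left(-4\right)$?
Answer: $\frac{254860915217}{117714456272} \approx 2.1651$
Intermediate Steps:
$V{\left(p,L \right)} = -22 + L$ ($V{\left(p,L \right)} = -2 + \left(L + 5 \left(-4\right)\right) = -2 + \left(L - 20\right) = -2 + \left(-20 + L\right) = -22 + L$)
$\frac{33584}{15512} + \frac{\left(V{\left(-5,-60 \right)} - 13253\right) \frac{1}{13841 + \left(709 - -6413\right)}}{-14480} = \frac{33584}{15512} + \frac{\left(\left(-22 - 60\right) - 13253\right) \frac{1}{13841 + \left(709 - -6413\right)}}{-14480} = 33584 \cdot \frac{1}{15512} + \frac{-82 - 13253}{13841 + \left(709 + 6413\right)} \left(- \frac{1}{14480}\right) = \frac{4198}{1939} + - \frac{13335}{13841 + 7122} \left(- \frac{1}{14480}\right) = \frac{4198}{1939} + - \frac{13335}{20963} \left(- \frac{1}{14480}\right) = \frac{4198}{1939} + \left(-13335\right) \frac{1}{20963} \left(- \frac{1}{14480}\right) = \frac{4198}{1939} - - \frac{2667}{60708848} = \frac{4198}{1939} + \frac{2667}{60708848} = \frac{254860915217}{117714456272}$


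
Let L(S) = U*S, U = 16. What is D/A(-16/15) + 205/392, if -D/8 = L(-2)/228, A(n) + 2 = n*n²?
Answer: 7010585/40390504 ≈ 0.17357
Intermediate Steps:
A(n) = -2 + n³ (A(n) = -2 + n*n² = -2 + n³)
L(S) = 16*S
D = 64/57 (D = -8*16*(-2)/228 = -(-256)/228 = -8*(-8/57) = 64/57 ≈ 1.1228)
D/A(-16/15) + 205/392 = 64/(57*(-2 + (-16/15)³)) + 205/392 = 64/(57*(-2 - 4096/3375)) + 205/392 = 64/(57*(-10846/3375)) + 205/392 = (64/57)*(-3375/10846) + 205/392 = -36000/103037 + 205/392 = 7010585/40390504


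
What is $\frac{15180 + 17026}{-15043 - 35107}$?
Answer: $- \frac{16103}{25075} \approx -0.64219$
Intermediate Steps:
$\frac{15180 + 17026}{-15043 - 35107} = \frac{32206}{-50150} = 32206 \left(- \frac{1}{50150}\right) = - \frac{16103}{25075}$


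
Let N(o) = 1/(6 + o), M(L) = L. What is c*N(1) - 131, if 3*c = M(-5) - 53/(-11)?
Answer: -30263/231 ≈ -131.01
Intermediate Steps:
c = -2/33 (c = (-5 - 53/(-11))/3 = (-5 - 53*(-1/11))/3 = (-5 + 53/11)/3 = (1/3)*(-2/11) = -2/33 ≈ -0.060606)
c*N(1) - 131 = -2/(33*(6 + 1)) - 131 = -2/33/7 - 131 = -2/33*1/7 - 131 = -2/231 - 131 = -30263/231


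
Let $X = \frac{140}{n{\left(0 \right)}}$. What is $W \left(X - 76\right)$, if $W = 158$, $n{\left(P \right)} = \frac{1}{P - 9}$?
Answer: $-211088$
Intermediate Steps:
$n{\left(P \right)} = \frac{1}{-9 + P}$
$X = -1260$ ($X = \frac{140}{\frac{1}{-9 + 0}} = \frac{140}{\frac{1}{-9}} = \frac{140}{- \frac{1}{9}} = 140 \left(-9\right) = -1260$)
$W \left(X - 76\right) = 158 \left(-1260 - 76\right) = 158 \left(-1336\right) = -211088$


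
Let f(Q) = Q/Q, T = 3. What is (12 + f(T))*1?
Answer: 13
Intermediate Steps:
f(Q) = 1
(12 + f(T))*1 = (12 + 1)*1 = 13*1 = 13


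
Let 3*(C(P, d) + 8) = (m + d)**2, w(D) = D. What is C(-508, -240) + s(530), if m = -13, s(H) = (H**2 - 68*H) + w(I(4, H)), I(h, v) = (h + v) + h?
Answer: 800179/3 ≈ 2.6673e+5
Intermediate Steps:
I(h, v) = v + 2*h
s(H) = 8 + H**2 - 67*H (s(H) = (H**2 - 68*H) + (H + 2*4) = (H**2 - 68*H) + (H + 8) = (H**2 - 68*H) + (8 + H) = 8 + H**2 - 67*H)
C(P, d) = -8 + (-13 + d)**2/3
C(-508, -240) + s(530) = (-8 + (-13 - 240)**2/3) + (8 + 530**2 - 67*530) = (-8 + (1/3)*(-253)**2) + (8 + 280900 - 35510) = (-8 + (1/3)*64009) + 245398 = (-8 + 64009/3) + 245398 = 63985/3 + 245398 = 800179/3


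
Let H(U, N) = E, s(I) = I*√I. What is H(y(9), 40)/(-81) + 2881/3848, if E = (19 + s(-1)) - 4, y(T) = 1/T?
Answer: 58547/103896 + I/81 ≈ 0.56352 + 0.012346*I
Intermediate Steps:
s(I) = I^(3/2)
E = 15 - I (E = (19 + (-1)^(3/2)) - 4 = (19 - I) - 4 = 15 - I ≈ 15.0 - 1.0*I)
H(U, N) = 15 - I
H(y(9), 40)/(-81) + 2881/3848 = (15 - I)/(-81) + 2881/3848 = (15 - I)*(-1/81) + 2881*(1/3848) = (-5/27 + I/81) + 2881/3848 = 58547/103896 + I/81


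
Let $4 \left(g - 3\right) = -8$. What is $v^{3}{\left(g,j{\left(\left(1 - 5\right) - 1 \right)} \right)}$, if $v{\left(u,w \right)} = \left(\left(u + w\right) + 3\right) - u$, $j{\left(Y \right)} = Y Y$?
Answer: $21952$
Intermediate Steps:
$g = 1$ ($g = 3 + \frac{1}{4} \left(-8\right) = 3 - 2 = 1$)
$j{\left(Y \right)} = Y^{2}$
$v{\left(u,w \right)} = 3 + w$ ($v{\left(u,w \right)} = \left(3 + u + w\right) - u = 3 + w$)
$v^{3}{\left(g,j{\left(\left(1 - 5\right) - 1 \right)} \right)} = \left(3 + \left(\left(1 - 5\right) - 1\right)^{2}\right)^{3} = \left(3 + \left(-4 - 1\right)^{2}\right)^{3} = \left(3 + \left(-5\right)^{2}\right)^{3} = \left(3 + 25\right)^{3} = 28^{3} = 21952$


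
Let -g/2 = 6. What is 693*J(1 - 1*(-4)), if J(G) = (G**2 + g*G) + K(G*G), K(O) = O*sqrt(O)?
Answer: 62370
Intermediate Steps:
g = -12 (g = -2*6 = -12)
K(O) = O**(3/2)
J(G) = G**2 + (G**2)**(3/2) - 12*G (J(G) = (G**2 - 12*G) + (G*G)**(3/2) = (G**2 - 12*G) + (G**2)**(3/2) = G**2 + (G**2)**(3/2) - 12*G)
693*J(1 - 1*(-4)) = 693*((1 - 1*(-4))**2 + ((1 - 1*(-4))**2)**(3/2) - 12*(1 - 1*(-4))) = 693*((1 + 4)**2 + ((1 + 4)**2)**(3/2) - 12*(1 + 4)) = 693*(5**2 + (5**2)**(3/2) - 12*5) = 693*(25 + 25**(3/2) - 60) = 693*(25 + 125 - 60) = 693*90 = 62370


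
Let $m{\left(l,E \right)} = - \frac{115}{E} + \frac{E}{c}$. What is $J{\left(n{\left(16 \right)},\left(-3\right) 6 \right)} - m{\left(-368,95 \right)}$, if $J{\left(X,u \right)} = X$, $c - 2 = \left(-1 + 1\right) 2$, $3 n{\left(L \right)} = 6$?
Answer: $- \frac{1683}{38} \approx -44.289$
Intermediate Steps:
$n{\left(L \right)} = 2$ ($n{\left(L \right)} = \frac{1}{3} \cdot 6 = 2$)
$c = 2$ ($c = 2 + \left(-1 + 1\right) 2 = 2 + 0 \cdot 2 = 2 + 0 = 2$)
$m{\left(l,E \right)} = \frac{E}{2} - \frac{115}{E}$ ($m{\left(l,E \right)} = - \frac{115}{E} + \frac{E}{2} = \frac{E}{2} - \frac{115}{E}$)
$J{\left(n{\left(16 \right)},\left(-3\right) 6 \right)} - m{\left(-368,95 \right)} = 2 - \left(\frac{1}{2} \cdot 95 - \frac{115}{95}\right) = 2 - \left(\frac{95}{2} - \frac{23}{19}\right) = 2 - \frac{1759}{38} = - \frac{1683}{38}$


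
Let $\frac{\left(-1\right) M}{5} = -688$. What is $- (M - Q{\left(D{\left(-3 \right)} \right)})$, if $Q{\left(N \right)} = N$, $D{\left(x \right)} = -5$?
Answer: $-3445$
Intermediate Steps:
$M = 3440$ ($M = \left(-5\right) \left(-688\right) = 3440$)
$- (M - Q{\left(D{\left(-3 \right)} \right)}) = - (3440 - -5) = - (3440 + 5) = \left(-1\right) 3445 = -3445$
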